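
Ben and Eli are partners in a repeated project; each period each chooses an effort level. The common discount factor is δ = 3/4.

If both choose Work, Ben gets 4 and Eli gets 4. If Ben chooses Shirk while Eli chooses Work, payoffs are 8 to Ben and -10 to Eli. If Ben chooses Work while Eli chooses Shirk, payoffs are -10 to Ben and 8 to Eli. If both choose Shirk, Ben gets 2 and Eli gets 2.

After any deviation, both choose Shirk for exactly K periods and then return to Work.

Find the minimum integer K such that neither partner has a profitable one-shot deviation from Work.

4

IC: δ(1−δ^K)/(1−δ) ≥ (8−4)/(4−2) = 2.
With δ = 3/4: need 1 − δ^K ≥ 2·(1−3/4)/(3/4), i.e. δ^K ≤ 0.3333.
Since (3/4)^3 = 0.4219 and (3/4)^4 = 0.3164, the smallest such K is 4.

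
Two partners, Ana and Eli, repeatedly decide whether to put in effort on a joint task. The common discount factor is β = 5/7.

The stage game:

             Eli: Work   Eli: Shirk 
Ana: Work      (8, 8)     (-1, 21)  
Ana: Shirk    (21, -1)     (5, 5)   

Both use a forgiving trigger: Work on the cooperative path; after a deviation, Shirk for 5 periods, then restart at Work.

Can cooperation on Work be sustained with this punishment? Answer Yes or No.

Comparing payoff streams over the 6 periods until play realigns: cooperate → 8(1+β+…+β^5); deviate → 21 + 5(β+…+β^5).
Cooperation is sustained iff (8−5)(β+…+β^5) ≥ 21−8.
β+…+β^5 = 5/7·(1−(5/7)^5)/(1−5/7) = 2.0352, and (21−8)/(8−5) = 4.3333.
2.0352 < 4.3333, so cooperation is not sustainable.

No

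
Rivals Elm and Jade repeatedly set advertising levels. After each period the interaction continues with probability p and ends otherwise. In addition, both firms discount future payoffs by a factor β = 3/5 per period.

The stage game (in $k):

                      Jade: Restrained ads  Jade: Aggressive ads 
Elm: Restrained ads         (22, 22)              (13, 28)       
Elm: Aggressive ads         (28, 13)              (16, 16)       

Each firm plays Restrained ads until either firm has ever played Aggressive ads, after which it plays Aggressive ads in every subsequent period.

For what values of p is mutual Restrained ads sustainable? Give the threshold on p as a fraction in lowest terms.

With continuation probability p and discount β, the effective per-period discount factor is βp.
Grim-trigger IC: βp ≥ (28−22)/(28−16) = 1/2.
So p ≥ (1/2)/(3/5) = 5/6.

5/6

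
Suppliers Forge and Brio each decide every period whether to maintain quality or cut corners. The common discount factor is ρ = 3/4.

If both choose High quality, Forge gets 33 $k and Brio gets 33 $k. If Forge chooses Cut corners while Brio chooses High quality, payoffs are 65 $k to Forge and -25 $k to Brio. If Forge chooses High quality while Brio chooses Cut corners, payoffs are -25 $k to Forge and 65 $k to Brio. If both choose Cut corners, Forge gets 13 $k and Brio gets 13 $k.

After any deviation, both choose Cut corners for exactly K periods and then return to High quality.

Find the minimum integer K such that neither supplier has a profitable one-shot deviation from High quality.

No profitable deviation requires (33−13)(ρ+…+ρ^K) ≥ 65−33, i.e. ρ+…+ρ^K ≥ 8/5 ≈ 1.6000.
With ρ = 3/4, the partial sums are K=1: 0.7500, K=2: 1.3125, K=3: 1.7344.
K = 3 is the first length at which the sum reaches 1.6000.

3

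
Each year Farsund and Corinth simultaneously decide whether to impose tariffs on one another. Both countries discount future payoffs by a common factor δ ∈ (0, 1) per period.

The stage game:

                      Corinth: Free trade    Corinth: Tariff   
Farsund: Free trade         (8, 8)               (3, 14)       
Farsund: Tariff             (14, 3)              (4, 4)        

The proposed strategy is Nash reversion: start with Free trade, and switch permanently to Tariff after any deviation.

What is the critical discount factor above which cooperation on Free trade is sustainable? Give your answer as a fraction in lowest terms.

3/5

8/(1−δ) ≥ 14 + 4δ/(1−δ)
8 ≥ 14 − 10δ
δ ≥ 6/10 = 3/5.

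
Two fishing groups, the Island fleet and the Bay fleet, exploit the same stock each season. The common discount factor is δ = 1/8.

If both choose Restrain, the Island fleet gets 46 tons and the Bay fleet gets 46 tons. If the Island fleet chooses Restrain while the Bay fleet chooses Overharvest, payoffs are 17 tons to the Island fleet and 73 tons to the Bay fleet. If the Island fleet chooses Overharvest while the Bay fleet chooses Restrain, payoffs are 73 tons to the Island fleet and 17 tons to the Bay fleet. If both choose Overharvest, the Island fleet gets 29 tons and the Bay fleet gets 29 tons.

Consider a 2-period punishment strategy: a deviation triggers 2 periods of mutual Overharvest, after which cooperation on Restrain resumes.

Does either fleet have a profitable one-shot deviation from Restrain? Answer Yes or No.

Comparing payoff streams over the 3 periods until play realigns: cooperate → 46(1+δ+…+δ^2); deviate → 73 + 29(δ+…+δ^2).
Cooperation is sustained iff (46−29)(δ+…+δ^2) ≥ 73−46.
δ+…+δ^2 = 1/8·(1−(1/8)^2)/(1−1/8) = 0.1406, and (73−46)/(46−29) = 1.5882.
0.1406 < 1.5882, so cooperation is not sustainable.

Yes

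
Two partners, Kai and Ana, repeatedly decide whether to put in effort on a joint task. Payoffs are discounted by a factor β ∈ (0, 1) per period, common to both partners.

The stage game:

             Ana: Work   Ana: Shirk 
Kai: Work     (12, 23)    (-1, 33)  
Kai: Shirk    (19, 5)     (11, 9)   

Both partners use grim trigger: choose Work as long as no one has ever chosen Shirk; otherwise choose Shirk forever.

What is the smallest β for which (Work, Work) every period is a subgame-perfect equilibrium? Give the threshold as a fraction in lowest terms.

Kai's threshold: (19−12)/(19−11) = 7/8.
Ana's threshold: (33−23)/(33−9) = 5/12.
7/8 > 5/12, so Kai binds and β* = 7/8.

7/8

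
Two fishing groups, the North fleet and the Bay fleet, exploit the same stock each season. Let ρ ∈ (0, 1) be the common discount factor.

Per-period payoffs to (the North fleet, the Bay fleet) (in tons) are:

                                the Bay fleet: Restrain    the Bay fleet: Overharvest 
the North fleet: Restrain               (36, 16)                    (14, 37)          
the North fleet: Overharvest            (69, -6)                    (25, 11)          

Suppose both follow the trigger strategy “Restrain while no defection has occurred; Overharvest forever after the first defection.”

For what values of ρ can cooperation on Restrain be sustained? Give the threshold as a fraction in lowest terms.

21/26

the North fleet's threshold: (69−36)/(69−25) = 3/4.
the Bay fleet's threshold: (37−16)/(37−11) = 21/26.
3/4 < 21/26, so the Bay fleet binds and ρ* = 21/26.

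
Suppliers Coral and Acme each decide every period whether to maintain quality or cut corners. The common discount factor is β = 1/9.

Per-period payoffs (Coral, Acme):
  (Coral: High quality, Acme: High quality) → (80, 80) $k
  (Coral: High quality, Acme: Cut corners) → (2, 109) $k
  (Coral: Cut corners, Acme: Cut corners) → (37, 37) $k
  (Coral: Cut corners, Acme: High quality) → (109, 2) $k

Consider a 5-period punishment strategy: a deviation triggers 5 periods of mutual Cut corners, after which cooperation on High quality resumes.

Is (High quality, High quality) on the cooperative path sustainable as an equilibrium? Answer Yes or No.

A one-shot deviation gives 109 now, then 37 for 5 periods, then back to 80.
Gain from deviating: (109−80) today; loss: (80−37) in each of the next 5 periods.
No-deviation condition: (80−37)(β+…+β^5) ≥ 109−80, i.e. β+…+β^5 ≥ 29/43.
At β = 1/9: β+…+β^5 = 0.1250 < 0.6744.
So cooperation is not sustainable.

No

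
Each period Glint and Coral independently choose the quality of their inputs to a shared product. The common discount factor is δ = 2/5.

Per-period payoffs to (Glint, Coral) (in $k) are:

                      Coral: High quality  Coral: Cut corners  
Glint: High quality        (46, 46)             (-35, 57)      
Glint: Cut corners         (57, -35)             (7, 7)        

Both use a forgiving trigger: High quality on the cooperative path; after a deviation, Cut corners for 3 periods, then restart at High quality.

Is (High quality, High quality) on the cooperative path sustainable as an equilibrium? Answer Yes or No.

Yes

Comparing payoff streams over the 4 periods until play realigns: cooperate → 46(1+δ+…+δ^3); deviate → 57 + 7(δ+…+δ^3).
Cooperation is sustained iff (46−7)(δ+…+δ^3) ≥ 57−46.
δ+…+δ^3 = 2/5·(1−(2/5)^3)/(1−2/5) = 0.6240, and (57−46)/(46−7) = 0.2821.
0.6240 ≥ 0.2821, so cooperation is sustainable.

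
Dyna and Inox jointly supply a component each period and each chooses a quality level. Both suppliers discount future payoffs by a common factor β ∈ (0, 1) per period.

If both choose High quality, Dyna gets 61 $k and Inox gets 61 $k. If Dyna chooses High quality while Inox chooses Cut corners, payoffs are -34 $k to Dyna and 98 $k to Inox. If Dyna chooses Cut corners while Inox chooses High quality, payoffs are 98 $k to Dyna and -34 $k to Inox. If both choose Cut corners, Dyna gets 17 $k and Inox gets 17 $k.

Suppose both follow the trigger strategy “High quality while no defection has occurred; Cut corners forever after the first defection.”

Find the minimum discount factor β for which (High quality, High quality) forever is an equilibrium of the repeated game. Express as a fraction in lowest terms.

37/81

One-period gain from deviating is 98 − 61 = 37. The loss is 61 − 17 = 44 in every subsequent period, with present value 44·β/(1−β).
Deviation is unprofitable when 44·β/(1−β) ≥ 37, i.e. β/(1−β) ≥ 37/44.
Equivalently β ≥ 37/(37+44) = 37/81.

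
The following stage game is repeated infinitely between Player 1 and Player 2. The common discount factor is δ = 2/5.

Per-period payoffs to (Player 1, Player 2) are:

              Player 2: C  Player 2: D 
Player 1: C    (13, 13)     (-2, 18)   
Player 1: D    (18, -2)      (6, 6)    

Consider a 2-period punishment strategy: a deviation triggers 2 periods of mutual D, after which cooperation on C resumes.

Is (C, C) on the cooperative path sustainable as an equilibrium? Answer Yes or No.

IC: δ+…+δ^2 ≥ (18−13)/(13−6) = 5/7.
At δ = 2/5: partial sum = 0.5600 < 0.7143. Cooperation not sustainable.

No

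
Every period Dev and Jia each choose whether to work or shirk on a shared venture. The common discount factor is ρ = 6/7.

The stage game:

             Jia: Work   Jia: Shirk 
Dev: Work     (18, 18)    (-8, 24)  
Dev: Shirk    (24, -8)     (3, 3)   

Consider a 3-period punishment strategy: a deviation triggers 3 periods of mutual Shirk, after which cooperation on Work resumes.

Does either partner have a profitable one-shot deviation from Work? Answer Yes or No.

Comparing payoff streams over the 4 periods until play realigns: cooperate → 18(1+ρ+…+ρ^3); deviate → 24 + 3(ρ+…+ρ^3).
Cooperation is sustained iff (18−3)(ρ+…+ρ^3) ≥ 24−18.
ρ+…+ρ^3 = 6/7·(1−(6/7)^3)/(1−6/7) = 2.2216, and (24−18)/(18−3) = 0.4000.
2.2216 ≥ 0.4000, so cooperation is sustainable.

No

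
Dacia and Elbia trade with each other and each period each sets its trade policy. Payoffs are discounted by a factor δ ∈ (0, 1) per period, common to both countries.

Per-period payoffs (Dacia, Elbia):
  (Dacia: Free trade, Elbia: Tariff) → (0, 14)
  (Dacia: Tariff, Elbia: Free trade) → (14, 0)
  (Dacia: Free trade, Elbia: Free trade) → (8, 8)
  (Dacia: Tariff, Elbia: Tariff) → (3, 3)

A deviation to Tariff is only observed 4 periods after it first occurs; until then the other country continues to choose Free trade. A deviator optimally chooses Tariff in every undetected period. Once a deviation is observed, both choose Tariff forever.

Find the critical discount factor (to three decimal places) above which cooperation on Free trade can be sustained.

The best deviation is to choose Tariff for all 4 undetected periods, earning 14 each, then 3 forever once detected.
Deviation value: 14(1−δ^4)/(1−δ) + 3δ^4/(1−δ); cooperation value: 8/(1−δ).
IC: 8 ≥ 14(1−δ^4) + 3δ^4 = 14 − 11δ^4.
So δ^4 ≥ 6/11, giving δ ≥ (6/11)^(1/4) ≈ 0.859.

0.859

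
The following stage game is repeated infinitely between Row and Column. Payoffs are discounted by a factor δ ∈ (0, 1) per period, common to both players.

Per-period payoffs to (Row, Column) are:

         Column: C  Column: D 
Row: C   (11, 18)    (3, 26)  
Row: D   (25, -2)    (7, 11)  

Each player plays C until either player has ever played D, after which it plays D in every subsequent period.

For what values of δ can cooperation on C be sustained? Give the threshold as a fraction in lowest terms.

Row: cooperation gives 11 each period; deviation gives 25 once then 7 forever.
  11/(1−δ) ≥ 25 + 7δ/(1−δ) ⇒ δ ≥ 14/18 = 7/9.
Column: cooperation gives 18 each period; deviation gives 26 once then 11 forever.
  δ ≥ 8/15.
Both must hold, so the binding constraint is Row's: δ ≥ 7/9.

7/9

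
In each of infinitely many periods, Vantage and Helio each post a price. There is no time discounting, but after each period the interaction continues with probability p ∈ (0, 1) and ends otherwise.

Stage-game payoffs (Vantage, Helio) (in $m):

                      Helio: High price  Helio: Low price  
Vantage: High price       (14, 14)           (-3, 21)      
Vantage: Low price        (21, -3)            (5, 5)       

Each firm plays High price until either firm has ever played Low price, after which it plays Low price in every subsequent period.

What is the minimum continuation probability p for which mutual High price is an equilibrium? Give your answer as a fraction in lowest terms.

7/16

Expected cooperation value is 14 + p·14 + p²·14 + … = 14/(1−p); deviation gives 21 + p·5/(1−p).
14 ≥ 21(1−p) + 5p ⇒ 16p ≥ 7 ⇒ p ≥ 7/16.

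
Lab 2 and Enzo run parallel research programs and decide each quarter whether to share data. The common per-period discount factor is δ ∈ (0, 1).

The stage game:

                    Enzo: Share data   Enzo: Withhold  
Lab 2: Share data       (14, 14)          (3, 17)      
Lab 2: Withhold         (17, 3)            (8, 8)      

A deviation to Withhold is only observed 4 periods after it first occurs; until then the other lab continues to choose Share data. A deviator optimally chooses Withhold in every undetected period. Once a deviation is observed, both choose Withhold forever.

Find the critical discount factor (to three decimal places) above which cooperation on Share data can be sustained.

Deviating for the 4 undetected periods gains 17−14 = 3 per period over cooperation, then loses 14−8 = 6 per period forever once punishment starts.
Gain: 3(1 + δ + … + δ^3); loss: 6·δ^4/(1−δ).
No profitable deviation ⇔ 3(1−δ^4) ≤ 6·δ^4, i.e. δ^4 ≥ 3/(3+6) = 1/3.
Hence δ ≥ (1/3)^(1/4) ≈ 0.760.

0.760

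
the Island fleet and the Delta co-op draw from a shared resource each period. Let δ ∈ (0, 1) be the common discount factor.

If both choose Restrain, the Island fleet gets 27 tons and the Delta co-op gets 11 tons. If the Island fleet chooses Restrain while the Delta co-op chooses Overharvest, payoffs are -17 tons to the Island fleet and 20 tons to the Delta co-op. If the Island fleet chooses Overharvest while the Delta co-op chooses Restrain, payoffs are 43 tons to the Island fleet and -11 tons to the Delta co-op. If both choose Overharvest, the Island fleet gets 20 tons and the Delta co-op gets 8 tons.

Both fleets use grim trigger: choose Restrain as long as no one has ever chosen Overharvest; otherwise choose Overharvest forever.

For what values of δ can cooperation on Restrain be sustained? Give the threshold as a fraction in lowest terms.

3/4

For the Island fleet: deviation gain 43−27 = 16, per-period punishment loss 27−20 = 7. IC gives δ ≥ 16/23.
For the Delta co-op: gain 9, loss 3 per period, so δ ≥ 9/12 = 3/4.
The tighter constraint is the Delta co-op's, so cooperation needs δ ≥ 3/4.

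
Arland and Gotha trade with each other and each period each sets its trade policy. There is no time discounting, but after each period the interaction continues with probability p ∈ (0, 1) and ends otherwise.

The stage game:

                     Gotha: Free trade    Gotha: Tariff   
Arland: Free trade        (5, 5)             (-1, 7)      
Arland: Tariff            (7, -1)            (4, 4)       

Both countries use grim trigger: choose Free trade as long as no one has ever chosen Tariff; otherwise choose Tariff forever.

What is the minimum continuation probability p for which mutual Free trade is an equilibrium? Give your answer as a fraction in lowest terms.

Expected cooperation value is 5 + p·5 + p²·5 + … = 5/(1−p); deviation gives 7 + p·4/(1−p).
5 ≥ 7(1−p) + 4p ⇒ 3p ≥ 2 ⇒ p ≥ 2/3.

2/3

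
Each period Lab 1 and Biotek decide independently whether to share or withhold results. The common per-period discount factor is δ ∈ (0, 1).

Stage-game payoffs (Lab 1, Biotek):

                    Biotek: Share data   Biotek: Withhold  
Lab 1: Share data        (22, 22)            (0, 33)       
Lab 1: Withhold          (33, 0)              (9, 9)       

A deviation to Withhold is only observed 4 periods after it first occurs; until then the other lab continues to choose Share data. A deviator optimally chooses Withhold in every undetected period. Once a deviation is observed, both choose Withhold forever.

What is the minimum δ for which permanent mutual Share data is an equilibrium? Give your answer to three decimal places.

A deviator earns 33 for 4 periods, then 9 forever; cooperating earns 22 forever. Multiplying the IC by (1−δ):
22 ≥ 33(1−δ^4) + 9δ^4, so 24·δ^4 ≥ 11 and δ^4 ≥ 11/24.
δ ≥ (11/24)^(1/4) ≈ 0.823.

0.823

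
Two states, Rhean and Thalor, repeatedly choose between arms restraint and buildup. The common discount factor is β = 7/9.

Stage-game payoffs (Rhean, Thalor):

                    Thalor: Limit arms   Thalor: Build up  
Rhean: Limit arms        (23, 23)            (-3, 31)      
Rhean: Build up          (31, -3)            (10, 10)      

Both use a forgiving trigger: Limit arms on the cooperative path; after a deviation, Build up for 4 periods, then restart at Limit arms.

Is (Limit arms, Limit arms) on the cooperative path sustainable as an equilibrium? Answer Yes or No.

Yes

A one-shot deviation gives 31 now, then 10 for 4 periods, then back to 23.
Gain from deviating: (31−23) today; loss: (23−10) in each of the next 4 periods.
No-deviation condition: (23−10)(β+…+β^4) ≥ 31−23, i.e. β+…+β^4 ≥ 8/13.
At β = 7/9: β+…+β^4 = 2.2192 ≥ 0.6154.
So cooperation is sustainable.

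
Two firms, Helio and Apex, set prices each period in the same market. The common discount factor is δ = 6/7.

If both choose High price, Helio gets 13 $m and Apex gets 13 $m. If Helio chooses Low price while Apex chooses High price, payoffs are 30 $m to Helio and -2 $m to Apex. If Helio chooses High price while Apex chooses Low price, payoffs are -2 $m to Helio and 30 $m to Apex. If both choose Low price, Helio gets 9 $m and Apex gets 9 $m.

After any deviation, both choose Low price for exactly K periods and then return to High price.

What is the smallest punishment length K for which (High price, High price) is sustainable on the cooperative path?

IC: δ(1−δ^K)/(1−δ) ≥ (30−13)/(13−9) = 17/4.
With δ = 6/7: need 1 − δ^K ≥ 17/4·(1−6/7)/(6/7), i.e. δ^K ≤ 0.2917.
Since (6/7)^7 = 0.3399 and (6/7)^8 = 0.2914, the smallest such K is 8.

8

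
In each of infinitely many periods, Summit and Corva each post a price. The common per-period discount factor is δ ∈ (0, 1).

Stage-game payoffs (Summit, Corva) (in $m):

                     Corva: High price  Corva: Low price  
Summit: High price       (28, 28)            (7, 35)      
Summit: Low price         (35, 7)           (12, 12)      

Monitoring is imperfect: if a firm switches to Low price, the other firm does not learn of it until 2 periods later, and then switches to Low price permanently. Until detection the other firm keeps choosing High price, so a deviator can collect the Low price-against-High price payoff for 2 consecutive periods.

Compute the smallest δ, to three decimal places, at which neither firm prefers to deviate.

0.552

A deviator earns 35 for 2 periods, then 12 forever; cooperating earns 28 forever. Multiplying the IC by (1−δ):
28 ≥ 35(1−δ^2) + 12δ^2, so 23·δ^2 ≥ 7 and δ^2 ≥ 7/23.
δ ≥ (7/23)^(1/2) ≈ 0.552.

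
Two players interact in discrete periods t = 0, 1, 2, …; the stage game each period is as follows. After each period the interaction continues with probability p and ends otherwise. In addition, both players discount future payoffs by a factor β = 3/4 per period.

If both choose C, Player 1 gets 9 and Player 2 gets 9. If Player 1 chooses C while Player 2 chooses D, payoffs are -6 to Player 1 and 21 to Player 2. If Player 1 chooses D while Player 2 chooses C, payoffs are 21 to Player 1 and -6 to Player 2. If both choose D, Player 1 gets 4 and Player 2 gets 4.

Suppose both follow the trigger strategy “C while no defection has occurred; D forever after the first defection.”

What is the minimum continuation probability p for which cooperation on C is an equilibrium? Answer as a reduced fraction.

Expected continuation weight on next period's payoff is β·p = 3/4·p, which plays the role of the discount factor.
Cooperation requires 3/4·p ≥ (21−9)/(21−4) = 12/17, hence p ≥ 16/17.

16/17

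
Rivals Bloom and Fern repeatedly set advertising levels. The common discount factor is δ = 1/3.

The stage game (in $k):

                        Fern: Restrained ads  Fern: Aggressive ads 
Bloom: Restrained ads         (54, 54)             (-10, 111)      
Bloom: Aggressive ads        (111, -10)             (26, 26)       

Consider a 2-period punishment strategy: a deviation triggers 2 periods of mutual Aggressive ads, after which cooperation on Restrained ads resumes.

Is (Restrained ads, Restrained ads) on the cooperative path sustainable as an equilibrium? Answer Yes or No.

No

A one-shot deviation gives 111 now, then 26 for 2 periods, then back to 54.
Gain from deviating: (111−54) today; loss: (54−26) in each of the next 2 periods.
No-deviation condition: (54−26)(δ+…+δ^2) ≥ 111−54, i.e. δ+…+δ^2 ≥ 57/28.
At δ = 1/3: δ+…+δ^2 = 0.4444 < 2.0357.
So cooperation is not sustainable.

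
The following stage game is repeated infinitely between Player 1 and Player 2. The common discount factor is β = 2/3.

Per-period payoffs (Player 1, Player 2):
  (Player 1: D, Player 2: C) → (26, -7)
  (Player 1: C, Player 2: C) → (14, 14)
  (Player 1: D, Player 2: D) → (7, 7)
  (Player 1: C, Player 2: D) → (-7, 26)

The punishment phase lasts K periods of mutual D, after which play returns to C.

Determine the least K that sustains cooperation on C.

5

Need Σ_{k=1}^{K} β^k ≥ (26−14)/(14−7) = 1.7143 at β = 2/3.
At K = 4 the sum is 1.6049 < 1.7143; at K = 5 it is 1.7366 ≥ 1.7143.
So the minimum punishment length is K = 5.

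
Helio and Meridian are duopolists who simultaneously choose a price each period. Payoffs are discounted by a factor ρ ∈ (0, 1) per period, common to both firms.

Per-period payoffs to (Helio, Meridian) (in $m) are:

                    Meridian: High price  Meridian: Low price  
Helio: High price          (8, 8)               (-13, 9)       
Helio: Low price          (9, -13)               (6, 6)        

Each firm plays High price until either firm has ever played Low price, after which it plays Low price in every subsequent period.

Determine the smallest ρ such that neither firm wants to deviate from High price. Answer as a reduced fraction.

1/3

8/(1−ρ) ≥ 9 + 6ρ/(1−ρ)
8 ≥ 9 − 3ρ
ρ ≥ 1/3.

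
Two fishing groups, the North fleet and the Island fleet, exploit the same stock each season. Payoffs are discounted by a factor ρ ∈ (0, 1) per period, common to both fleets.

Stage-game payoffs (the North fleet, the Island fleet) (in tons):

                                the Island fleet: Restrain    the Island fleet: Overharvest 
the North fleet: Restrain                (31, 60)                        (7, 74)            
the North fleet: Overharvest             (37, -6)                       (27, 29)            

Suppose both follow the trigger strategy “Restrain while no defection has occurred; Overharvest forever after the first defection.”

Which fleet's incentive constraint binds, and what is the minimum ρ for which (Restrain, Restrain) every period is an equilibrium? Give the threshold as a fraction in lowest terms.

the North fleet; ρ ≥ 3/5

the North fleet: cooperation gives 31 each period; deviation gives 37 once then 27 forever.
  31/(1−ρ) ≥ 37 + 27ρ/(1−ρ) ⇒ ρ ≥ 6/10 = 3/5.
the Island fleet: cooperation gives 60 each period; deviation gives 74 once then 29 forever.
  ρ ≥ 14/45.
Both must hold, so the binding constraint is the North fleet's: ρ ≥ 3/5.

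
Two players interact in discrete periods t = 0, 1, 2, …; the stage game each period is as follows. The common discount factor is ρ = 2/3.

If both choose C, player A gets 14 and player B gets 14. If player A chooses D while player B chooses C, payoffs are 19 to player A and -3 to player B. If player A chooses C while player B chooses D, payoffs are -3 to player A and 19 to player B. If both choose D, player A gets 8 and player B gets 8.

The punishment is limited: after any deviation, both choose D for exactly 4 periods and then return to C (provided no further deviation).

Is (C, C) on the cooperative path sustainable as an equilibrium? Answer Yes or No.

IC: ρ+…+ρ^4 ≥ (19−14)/(14−8) = 5/6.
At ρ = 2/3: partial sum = 1.6049 ≥ 0.8333. Cooperation sustainable.

Yes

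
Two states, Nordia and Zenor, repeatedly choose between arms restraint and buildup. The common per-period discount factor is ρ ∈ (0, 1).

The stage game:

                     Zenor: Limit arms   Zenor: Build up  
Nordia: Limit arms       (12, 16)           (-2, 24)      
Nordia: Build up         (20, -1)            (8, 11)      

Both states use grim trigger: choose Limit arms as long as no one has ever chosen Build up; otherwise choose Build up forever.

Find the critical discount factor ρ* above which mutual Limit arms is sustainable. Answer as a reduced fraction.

For Nordia: deviation gain 20−12 = 8, per-period punishment loss 12−8 = 4. IC gives ρ ≥ 8/12 = 2/3.
For Zenor: gain 8, loss 5 per period, so ρ ≥ 8/13.
The tighter constraint is Nordia's, so cooperation needs ρ ≥ 2/3.

2/3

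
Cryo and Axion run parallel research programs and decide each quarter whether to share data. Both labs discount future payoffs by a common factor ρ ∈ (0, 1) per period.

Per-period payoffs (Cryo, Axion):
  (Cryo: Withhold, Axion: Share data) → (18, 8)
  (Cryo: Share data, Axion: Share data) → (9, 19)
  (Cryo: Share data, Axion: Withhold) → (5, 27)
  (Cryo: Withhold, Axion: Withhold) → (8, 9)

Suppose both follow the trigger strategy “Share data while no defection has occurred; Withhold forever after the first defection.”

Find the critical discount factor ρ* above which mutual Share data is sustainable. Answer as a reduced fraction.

For Cryo: deviation gain 18−9 = 9, per-period punishment loss 9−8 = 1. IC gives ρ ≥ 9/10.
For Axion: gain 8, loss 10 per period, so ρ ≥ 8/18 = 4/9.
The tighter constraint is Cryo's, so cooperation needs ρ ≥ 9/10.

9/10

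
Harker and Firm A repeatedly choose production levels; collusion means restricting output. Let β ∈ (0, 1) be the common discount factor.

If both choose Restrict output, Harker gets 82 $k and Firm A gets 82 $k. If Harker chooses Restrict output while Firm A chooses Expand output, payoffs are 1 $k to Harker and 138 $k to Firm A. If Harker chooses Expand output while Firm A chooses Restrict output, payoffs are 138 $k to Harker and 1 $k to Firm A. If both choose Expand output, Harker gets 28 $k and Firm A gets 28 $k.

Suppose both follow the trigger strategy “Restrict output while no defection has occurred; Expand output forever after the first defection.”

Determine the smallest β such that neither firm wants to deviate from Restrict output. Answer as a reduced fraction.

28/55

82/(1−β) ≥ 138 + 28β/(1−β)
82 ≥ 138 − 110β
β ≥ 56/110 = 28/55.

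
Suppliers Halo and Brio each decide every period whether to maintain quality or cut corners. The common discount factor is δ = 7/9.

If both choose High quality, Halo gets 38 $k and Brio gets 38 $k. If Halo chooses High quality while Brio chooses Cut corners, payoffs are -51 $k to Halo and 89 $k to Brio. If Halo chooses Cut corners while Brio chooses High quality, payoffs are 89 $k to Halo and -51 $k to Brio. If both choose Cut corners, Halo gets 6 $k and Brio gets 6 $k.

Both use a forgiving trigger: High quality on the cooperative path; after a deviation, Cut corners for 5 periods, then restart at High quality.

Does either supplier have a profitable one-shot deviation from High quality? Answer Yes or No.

No

IC: δ+…+δ^5 ≥ (89−38)/(38−6) = 51/32.
At δ = 7/9: partial sum = 2.5038 ≥ 1.5938. Cooperation sustainable.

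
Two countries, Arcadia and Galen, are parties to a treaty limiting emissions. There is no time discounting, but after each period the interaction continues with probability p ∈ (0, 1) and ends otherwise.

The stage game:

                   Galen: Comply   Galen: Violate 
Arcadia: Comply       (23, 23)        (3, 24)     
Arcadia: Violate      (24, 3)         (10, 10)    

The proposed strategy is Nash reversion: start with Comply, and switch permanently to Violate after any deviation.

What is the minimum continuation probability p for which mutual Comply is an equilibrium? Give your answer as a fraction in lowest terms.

Expected cooperation value is 23 + p·23 + p²·23 + … = 23/(1−p); deviation gives 24 + p·10/(1−p).
23 ≥ 24(1−p) + 10p ⇒ 14p ≥ 1 ⇒ p ≥ 1/14.

1/14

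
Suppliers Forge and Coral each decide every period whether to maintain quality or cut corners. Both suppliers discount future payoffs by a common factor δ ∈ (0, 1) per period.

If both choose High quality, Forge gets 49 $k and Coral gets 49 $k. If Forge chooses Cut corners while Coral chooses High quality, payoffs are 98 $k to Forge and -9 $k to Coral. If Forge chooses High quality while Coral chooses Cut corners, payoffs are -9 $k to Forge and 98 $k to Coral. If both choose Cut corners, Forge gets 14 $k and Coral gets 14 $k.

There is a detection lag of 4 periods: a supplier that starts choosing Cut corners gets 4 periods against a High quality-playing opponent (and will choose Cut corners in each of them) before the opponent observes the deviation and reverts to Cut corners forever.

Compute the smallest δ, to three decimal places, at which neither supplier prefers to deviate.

0.874

The best deviation is to choose Cut corners for all 4 undetected periods, earning 98 each, then 14 forever once detected.
Deviation value: 98(1−δ^4)/(1−δ) + 14δ^4/(1−δ); cooperation value: 49/(1−δ).
IC: 49 ≥ 98(1−δ^4) + 14δ^4 = 98 − 84δ^4.
So δ^4 ≥ 49/84 = 7/12, giving δ ≥ (7/12)^(1/4) ≈ 0.874.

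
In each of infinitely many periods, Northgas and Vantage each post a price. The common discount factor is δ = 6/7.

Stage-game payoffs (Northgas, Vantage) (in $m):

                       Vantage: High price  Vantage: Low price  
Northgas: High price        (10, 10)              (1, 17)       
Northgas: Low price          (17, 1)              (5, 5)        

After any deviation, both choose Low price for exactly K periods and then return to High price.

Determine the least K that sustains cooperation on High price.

2

Need Σ_{k=1}^{K} δ^k ≥ (17−10)/(10−5) = 1.4000 at δ = 6/7.
At K = 1 the sum is 0.8571 < 1.4000; at K = 2 it is 1.5918 ≥ 1.4000.
So the minimum punishment length is K = 2.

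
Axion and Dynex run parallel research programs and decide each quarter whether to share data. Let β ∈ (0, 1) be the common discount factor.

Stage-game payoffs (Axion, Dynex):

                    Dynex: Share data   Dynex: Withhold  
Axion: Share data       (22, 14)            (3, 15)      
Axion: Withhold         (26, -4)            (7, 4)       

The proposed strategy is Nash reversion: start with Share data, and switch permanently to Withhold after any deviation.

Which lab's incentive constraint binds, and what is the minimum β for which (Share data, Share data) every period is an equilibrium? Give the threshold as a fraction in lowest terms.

Axion's threshold: (26−22)/(26−7) = 4/19.
Dynex's threshold: (15−14)/(15−4) = 1/11.
4/19 > 1/11, so Axion binds and β* = 4/19.

Axion; β ≥ 4/19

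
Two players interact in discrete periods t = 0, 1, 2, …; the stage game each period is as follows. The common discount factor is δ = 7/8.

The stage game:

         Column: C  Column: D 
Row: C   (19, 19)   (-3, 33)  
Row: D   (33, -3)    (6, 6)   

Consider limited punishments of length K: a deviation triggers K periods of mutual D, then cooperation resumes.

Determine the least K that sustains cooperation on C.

2

IC: δ(1−δ^K)/(1−δ) ≥ (33−19)/(19−6) = 14/13.
With δ = 7/8: need 1 − δ^K ≥ 14/13·(1−7/8)/(7/8), i.e. δ^K ≤ 0.8462.
Since (7/8)^1 = 0.8750 and (7/8)^2 = 0.7656, the smallest such K is 2.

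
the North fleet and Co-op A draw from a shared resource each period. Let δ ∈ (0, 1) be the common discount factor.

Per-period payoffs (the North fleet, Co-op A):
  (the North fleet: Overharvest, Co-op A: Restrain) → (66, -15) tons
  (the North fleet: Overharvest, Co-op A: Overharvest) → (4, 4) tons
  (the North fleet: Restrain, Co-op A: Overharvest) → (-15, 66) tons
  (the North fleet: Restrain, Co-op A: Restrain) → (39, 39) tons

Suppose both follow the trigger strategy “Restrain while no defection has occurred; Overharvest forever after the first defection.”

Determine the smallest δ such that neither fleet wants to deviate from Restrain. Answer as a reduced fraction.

27/62

39/(1−δ) ≥ 66 + 4δ/(1−δ)
39 ≥ 66 − 62δ
δ ≥ 27/62.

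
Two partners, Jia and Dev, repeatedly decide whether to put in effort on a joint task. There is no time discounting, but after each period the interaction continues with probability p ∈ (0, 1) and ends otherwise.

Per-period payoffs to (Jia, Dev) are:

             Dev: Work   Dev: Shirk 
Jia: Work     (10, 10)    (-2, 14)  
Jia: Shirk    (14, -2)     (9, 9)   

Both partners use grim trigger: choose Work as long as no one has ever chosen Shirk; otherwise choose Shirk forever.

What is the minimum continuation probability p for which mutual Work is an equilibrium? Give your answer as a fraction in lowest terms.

4/5

Expected cooperation value is 10 + p·10 + p²·10 + … = 10/(1−p); deviation gives 14 + p·9/(1−p).
10 ≥ 14(1−p) + 9p ⇒ 5p ≥ 4 ⇒ p ≥ 4/5.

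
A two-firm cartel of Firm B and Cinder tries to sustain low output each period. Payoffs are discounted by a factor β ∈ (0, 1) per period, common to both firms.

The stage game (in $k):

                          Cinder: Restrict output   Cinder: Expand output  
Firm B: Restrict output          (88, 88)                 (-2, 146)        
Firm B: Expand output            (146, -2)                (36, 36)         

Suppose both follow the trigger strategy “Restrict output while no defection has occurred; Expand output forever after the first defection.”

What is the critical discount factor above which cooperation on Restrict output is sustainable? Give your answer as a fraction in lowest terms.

One-period gain from deviating is 146 − 88 = 58. The loss is 88 − 36 = 52 in every subsequent period, with present value 52·β/(1−β).
Deviation is unprofitable when 52·β/(1−β) ≥ 58, i.e. β/(1−β) ≥ 29/26.
Equivalently β ≥ 58/(58+52) = 29/55.

29/55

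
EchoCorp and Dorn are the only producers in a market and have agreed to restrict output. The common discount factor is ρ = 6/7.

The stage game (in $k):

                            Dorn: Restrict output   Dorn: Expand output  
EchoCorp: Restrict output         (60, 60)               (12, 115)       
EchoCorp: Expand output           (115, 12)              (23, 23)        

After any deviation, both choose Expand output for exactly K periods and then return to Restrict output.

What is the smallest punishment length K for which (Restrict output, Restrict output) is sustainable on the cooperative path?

IC: ρ(1−ρ^K)/(1−ρ) ≥ (115−60)/(60−23) = 55/37.
With ρ = 6/7: need 1 − ρ^K ≥ 55/37·(1−6/7)/(6/7), i.e. ρ^K ≤ 0.7523.
Since (6/7)^1 = 0.8571 and (6/7)^2 = 0.7347, the smallest such K is 2.

2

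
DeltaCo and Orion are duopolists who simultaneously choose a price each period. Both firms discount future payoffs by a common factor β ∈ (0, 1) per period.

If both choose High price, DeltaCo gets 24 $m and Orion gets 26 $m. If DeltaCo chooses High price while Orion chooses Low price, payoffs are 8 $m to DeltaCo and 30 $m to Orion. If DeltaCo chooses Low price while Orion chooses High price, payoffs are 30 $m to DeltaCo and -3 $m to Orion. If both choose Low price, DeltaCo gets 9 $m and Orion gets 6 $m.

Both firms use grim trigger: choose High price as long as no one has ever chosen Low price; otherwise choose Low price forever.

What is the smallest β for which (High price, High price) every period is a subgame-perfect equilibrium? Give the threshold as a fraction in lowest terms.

2/7

For DeltaCo: deviation gain 30−24 = 6, per-period punishment loss 24−9 = 15. IC gives β ≥ 6/21 = 2/7.
For Orion: gain 4, loss 20 per period, so β ≥ 4/24 = 1/6.
The tighter constraint is DeltaCo's, so cooperation needs β ≥ 2/7.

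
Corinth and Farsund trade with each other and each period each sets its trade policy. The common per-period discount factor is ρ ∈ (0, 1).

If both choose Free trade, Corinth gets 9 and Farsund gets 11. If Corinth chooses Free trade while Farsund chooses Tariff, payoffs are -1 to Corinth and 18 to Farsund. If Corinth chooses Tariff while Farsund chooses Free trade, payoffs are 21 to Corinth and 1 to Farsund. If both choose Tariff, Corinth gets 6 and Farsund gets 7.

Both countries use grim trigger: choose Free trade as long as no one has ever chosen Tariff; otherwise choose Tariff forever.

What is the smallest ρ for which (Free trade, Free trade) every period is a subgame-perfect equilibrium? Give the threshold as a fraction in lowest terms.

For Corinth: deviation gain 21−9 = 12, per-period punishment loss 9−6 = 3. IC gives ρ ≥ 12/15 = 4/5.
For Farsund: gain 7, loss 4 per period, so ρ ≥ 7/11.
The tighter constraint is Corinth's, so cooperation needs ρ ≥ 4/5.

4/5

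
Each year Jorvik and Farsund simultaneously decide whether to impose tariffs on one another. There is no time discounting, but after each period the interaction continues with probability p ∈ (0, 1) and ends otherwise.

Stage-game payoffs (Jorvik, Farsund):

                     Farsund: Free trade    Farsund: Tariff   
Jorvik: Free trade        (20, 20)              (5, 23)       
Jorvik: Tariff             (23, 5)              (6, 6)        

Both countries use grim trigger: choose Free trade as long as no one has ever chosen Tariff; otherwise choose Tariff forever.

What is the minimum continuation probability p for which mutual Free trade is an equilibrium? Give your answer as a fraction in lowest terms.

3/17

Expected cooperation value is 20 + p·20 + p²·20 + … = 20/(1−p); deviation gives 23 + p·6/(1−p).
20 ≥ 23(1−p) + 6p ⇒ 17p ≥ 3 ⇒ p ≥ 3/17.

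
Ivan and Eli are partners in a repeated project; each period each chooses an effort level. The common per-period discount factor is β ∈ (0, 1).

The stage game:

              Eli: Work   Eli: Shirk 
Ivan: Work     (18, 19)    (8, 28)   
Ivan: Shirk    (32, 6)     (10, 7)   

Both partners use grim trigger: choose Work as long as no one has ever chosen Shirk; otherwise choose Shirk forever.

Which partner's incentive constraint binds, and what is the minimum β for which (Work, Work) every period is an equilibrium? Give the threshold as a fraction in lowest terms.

Ivan; β ≥ 7/11

Ivan's threshold: (32−18)/(32−10) = 7/11.
Eli's threshold: (28−19)/(28−7) = 3/7.
7/11 > 3/7, so Ivan binds and β* = 7/11.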